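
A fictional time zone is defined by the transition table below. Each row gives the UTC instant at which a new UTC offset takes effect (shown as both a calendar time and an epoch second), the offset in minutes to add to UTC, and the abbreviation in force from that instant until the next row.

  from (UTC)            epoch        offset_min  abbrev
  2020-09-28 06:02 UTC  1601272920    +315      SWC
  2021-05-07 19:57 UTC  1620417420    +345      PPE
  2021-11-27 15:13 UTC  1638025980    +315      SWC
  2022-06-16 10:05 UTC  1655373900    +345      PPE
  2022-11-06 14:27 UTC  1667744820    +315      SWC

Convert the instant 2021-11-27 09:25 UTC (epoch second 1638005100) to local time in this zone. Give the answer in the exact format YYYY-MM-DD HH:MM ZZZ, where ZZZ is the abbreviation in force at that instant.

Query: 2021-11-27 09:25 UTC
Rule 2/5 (PPE, +05:45): 2021-05-07 19:57 UTC ≤ query < 2021-11-27 15:13 UTC
9·60 + 25 + 345 = 910 min
910 = 0·1440 + 910; 910 = 15·60 + 10 → 15:10, same day
→ 2021-11-27 15:10 PPE

2021-11-27 15:10 PPE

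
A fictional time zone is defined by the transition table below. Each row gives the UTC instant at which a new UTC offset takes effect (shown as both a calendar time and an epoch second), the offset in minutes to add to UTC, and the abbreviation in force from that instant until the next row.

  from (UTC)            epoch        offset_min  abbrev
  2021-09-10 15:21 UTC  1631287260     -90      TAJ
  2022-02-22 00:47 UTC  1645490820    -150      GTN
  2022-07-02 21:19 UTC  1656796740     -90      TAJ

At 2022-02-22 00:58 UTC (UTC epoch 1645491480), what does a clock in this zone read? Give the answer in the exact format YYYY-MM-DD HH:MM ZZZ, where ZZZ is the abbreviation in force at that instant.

2022-02-21 22:28 GTN

Query: 2022-02-22 00:58 UTC
Rule 2/3 (GTN, -02:30): 2022-02-22 00:47 UTC ≤ query < 2022-07-02 21:19 UTC
0·60 + 58 - 150 = -92 min
-92 = -1·1440 + 1348; 1348 = 22·60 + 28 → 22:28, 2022-02-22 - 1 day = 2022-02-21
→ 2022-02-21 22:28 GTN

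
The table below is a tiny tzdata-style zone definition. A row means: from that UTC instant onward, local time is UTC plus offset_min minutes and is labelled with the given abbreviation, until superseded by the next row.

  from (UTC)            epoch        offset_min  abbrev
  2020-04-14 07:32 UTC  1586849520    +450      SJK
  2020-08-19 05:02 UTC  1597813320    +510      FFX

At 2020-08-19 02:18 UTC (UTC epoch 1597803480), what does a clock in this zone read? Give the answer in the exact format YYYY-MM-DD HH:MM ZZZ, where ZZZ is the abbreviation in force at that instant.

2020-08-19 09:48 SJK

Query: 2020-08-19 02:18 UTC
Rule 1/2 (SJK, +07:30): 2020-04-14 07:32 UTC ≤ query < 2020-08-19 05:02 UTC
2·60 + 18 + 450 = 588 min
588 = 0·1440 + 588; 588 = 9·60 + 48 → 09:48, same day
→ 2020-08-19 09:48 SJK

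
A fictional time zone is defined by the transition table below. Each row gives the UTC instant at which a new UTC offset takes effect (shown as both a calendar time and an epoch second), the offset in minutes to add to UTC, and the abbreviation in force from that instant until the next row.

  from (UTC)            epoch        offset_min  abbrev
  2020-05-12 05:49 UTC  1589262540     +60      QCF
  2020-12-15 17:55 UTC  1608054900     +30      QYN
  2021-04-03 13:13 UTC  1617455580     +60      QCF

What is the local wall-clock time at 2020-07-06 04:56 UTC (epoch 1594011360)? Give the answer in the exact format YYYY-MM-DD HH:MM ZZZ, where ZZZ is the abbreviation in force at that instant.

Query: 2020-07-06 04:56 UTC
Rule 1/3 (QCF, +01:00): 2020-05-12 05:49 UTC ≤ query < 2020-12-15 17:55 UTC
4·60 + 56 + 60 = 356 min
356 = 0·1440 + 356; 356 = 5·60 + 56 → 05:56, same day
→ 2020-07-06 05:56 QCF

2020-07-06 05:56 QCF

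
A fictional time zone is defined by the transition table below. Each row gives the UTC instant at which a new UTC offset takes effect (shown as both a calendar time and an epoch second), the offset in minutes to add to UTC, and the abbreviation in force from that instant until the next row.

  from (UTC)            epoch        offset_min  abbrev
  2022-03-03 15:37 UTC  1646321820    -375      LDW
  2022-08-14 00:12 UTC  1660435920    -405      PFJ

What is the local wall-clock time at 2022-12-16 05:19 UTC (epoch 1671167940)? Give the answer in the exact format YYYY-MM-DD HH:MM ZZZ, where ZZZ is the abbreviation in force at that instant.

Query: 2022-12-16 05:19 UTC
Rule 2/2 (PFJ, -06:45): 2022-08-14 00:12 UTC ≤ query < +∞
5·60 + 19 - 405 = -86 min
-86 = -1·1440 + 1354; 1354 = 22·60 + 34 → 22:34, 2022-12-16 - 1 day = 2022-12-15
→ 2022-12-15 22:34 PFJ

2022-12-15 22:34 PFJ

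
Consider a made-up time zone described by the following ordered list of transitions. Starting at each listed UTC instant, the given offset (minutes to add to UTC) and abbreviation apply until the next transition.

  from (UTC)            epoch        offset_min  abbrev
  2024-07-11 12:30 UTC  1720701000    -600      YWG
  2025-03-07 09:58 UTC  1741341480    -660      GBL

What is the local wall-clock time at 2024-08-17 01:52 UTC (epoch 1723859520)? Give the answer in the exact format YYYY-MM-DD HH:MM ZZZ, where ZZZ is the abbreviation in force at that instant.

Query: 2024-08-17 01:52 UTC
Rule 1/2 (YWG, -10:00): 2024-07-11 12:30 UTC ≤ query < 2025-03-07 09:58 UTC
1·60 + 52 - 600 = -488 min
-488 = -1·1440 + 952; 952 = 15·60 + 52 → 15:52, 2024-08-17 - 1 day = 2024-08-16
→ 2024-08-16 15:52 YWG

2024-08-16 15:52 YWG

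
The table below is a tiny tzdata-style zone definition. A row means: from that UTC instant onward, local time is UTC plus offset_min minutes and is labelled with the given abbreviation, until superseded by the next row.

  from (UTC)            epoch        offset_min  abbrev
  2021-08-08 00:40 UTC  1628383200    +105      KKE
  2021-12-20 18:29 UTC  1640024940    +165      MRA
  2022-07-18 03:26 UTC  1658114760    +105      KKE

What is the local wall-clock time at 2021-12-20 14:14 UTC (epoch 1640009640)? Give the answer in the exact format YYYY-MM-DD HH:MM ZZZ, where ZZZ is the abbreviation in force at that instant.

2021-12-20 15:59 KKE

Query: 2021-12-20 14:14 UTC
Rule 1/3 (KKE, +01:45): 2021-08-08 00:40 UTC ≤ query < 2021-12-20 18:29 UTC
14·60 + 14 + 105 = 959 min
959 = 0·1440 + 959; 959 = 15·60 + 59 → 15:59, same day
→ 2021-12-20 15:59 KKE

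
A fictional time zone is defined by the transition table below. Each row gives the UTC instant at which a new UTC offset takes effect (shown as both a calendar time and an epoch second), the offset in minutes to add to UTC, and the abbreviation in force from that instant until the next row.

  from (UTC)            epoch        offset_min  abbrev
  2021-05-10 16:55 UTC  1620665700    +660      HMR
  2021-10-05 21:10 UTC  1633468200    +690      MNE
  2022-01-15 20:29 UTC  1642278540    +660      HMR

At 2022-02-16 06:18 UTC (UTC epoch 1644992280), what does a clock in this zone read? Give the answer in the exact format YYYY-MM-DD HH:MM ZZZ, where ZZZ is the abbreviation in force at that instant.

Query: 2022-02-16 06:18 UTC
Rule 3/3 (HMR, +11:00): 2022-01-15 20:29 UTC ≤ query < +∞
6·60 + 18 + 660 = 1038 min
1038 = 0·1440 + 1038; 1038 = 17·60 + 18 → 17:18, same day
→ 2022-02-16 17:18 HMR

2022-02-16 17:18 HMR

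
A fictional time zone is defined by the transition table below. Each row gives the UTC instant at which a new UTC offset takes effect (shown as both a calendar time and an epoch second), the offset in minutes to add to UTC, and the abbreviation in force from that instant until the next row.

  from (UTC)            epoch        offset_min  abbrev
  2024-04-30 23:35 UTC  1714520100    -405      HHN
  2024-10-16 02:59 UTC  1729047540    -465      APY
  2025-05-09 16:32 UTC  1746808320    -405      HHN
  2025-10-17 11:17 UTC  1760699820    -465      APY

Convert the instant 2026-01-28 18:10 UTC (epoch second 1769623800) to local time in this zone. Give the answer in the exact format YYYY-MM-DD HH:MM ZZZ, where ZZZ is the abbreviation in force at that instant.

Query: 2026-01-28 18:10 UTC
Rule 4/4 (APY, -07:45): 2025-10-17 11:17 UTC ≤ query < +∞
18·60 + 10 - 465 = 625 min
625 = 0·1440 + 625; 625 = 10·60 + 25 → 10:25, same day
→ 2026-01-28 10:25 APY

2026-01-28 10:25 APY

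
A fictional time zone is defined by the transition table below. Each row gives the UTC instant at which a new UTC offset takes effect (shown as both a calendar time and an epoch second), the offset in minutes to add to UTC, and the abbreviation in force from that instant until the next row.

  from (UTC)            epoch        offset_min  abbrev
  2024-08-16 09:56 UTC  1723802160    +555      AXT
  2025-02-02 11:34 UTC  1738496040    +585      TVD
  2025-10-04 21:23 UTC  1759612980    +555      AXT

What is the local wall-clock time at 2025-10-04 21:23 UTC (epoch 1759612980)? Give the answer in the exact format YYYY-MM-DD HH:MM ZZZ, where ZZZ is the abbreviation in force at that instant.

Query: 2025-10-04 21:23 UTC
Rule 3/3 (AXT, +09:15): 2025-10-04 21:23 UTC ≤ query < +∞
21·60 + 23 + 555 = 1838 min
1838 = 1·1440 + 398; 398 = 6·60 + 38 → 06:38, 2025-10-04 + 1 day = 2025-10-05
→ 2025-10-05 06:38 AXT

2025-10-05 06:38 AXT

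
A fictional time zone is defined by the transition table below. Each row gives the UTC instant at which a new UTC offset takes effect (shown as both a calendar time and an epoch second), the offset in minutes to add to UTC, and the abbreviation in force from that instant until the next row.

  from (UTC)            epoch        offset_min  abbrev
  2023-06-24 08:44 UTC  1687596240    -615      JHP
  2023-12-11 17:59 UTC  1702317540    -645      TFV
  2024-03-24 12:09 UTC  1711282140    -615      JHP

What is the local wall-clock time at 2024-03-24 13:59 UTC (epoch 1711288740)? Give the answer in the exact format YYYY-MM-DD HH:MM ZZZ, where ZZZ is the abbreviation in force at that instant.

2024-03-24 03:44 JHP

Query: 2024-03-24 13:59 UTC
Rule 3/3 (JHP, -10:15): 2024-03-24 12:09 UTC ≤ query < +∞
13·60 + 59 - 615 = 224 min
224 = 0·1440 + 224; 224 = 3·60 + 44 → 03:44, same day
→ 2024-03-24 03:44 JHP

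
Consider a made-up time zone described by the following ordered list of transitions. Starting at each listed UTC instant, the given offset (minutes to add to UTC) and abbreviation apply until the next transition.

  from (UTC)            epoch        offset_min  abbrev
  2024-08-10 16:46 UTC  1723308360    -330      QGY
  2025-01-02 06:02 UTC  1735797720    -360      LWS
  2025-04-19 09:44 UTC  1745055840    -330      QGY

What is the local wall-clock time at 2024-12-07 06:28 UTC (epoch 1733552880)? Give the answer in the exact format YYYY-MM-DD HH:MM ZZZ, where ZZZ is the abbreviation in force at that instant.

2024-12-07 00:58 QGY

Query: 2024-12-07 06:28 UTC
Rule 1/3 (QGY, -05:30): 2024-08-10 16:46 UTC ≤ query < 2025-01-02 06:02 UTC
6·60 + 28 - 330 = 58 min
58 = 0·1440 + 58; 58 = 0·60 + 58 → 00:58, same day
→ 2024-12-07 00:58 QGY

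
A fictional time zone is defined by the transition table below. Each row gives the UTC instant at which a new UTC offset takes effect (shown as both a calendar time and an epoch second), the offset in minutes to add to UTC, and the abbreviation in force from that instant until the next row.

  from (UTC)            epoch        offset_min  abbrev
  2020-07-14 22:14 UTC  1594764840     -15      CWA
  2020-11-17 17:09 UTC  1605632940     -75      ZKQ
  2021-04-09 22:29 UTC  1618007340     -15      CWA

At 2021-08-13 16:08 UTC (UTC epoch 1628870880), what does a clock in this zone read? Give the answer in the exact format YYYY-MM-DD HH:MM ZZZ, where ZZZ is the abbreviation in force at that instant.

Query: 2021-08-13 16:08 UTC
Rule 3/3 (CWA, -00:15): 2021-04-09 22:29 UTC ≤ query < +∞
16·60 + 8 - 15 = 953 min
953 = 0·1440 + 953; 953 = 15·60 + 53 → 15:53, same day
→ 2021-08-13 15:53 CWA

2021-08-13 15:53 CWA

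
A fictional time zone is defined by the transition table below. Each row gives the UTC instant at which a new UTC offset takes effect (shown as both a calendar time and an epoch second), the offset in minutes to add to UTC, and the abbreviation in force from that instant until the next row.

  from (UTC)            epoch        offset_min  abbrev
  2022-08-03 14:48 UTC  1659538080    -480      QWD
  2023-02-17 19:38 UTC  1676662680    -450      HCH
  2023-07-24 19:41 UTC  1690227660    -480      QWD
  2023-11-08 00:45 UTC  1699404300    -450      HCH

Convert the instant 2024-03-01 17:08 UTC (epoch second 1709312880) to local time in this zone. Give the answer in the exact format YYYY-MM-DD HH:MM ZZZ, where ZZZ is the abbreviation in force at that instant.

2024-03-01 09:38 HCH

Query: 2024-03-01 17:08 UTC
Rule 4/4 (HCH, -07:30): 2023-11-08 00:45 UTC ≤ query < +∞
17·60 + 8 - 450 = 578 min
578 = 0·1440 + 578; 578 = 9·60 + 38 → 09:38, same day
→ 2024-03-01 09:38 HCH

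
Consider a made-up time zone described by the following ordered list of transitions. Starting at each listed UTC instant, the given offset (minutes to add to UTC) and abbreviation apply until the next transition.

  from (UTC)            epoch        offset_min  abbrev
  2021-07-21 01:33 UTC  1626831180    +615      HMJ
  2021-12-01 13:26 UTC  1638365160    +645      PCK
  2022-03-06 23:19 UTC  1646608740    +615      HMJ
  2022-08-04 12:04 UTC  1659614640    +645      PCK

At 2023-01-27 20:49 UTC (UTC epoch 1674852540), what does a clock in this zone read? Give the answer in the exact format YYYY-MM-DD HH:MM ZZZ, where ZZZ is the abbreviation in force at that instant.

2023-01-28 07:34 PCK

Query: 2023-01-27 20:49 UTC
Rule 4/4 (PCK, +10:45): 2022-08-04 12:04 UTC ≤ query < +∞
20·60 + 49 + 645 = 1894 min
1894 = 1·1440 + 454; 454 = 7·60 + 34 → 07:34, 2023-01-27 + 1 day = 2023-01-28
→ 2023-01-28 07:34 PCK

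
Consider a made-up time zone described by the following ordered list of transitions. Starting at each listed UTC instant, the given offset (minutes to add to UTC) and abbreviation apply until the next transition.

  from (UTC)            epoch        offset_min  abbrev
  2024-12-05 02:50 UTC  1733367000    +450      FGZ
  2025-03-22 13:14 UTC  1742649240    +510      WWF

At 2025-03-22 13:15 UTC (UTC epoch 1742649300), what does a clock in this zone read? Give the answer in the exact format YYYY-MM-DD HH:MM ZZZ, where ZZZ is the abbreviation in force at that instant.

Query: 2025-03-22 13:15 UTC
Rule 2/2 (WWF, +08:30): 2025-03-22 13:14 UTC ≤ query < +∞
13·60 + 15 + 510 = 1305 min
1305 = 0·1440 + 1305; 1305 = 21·60 + 45 → 21:45, same day
→ 2025-03-22 21:45 WWF

2025-03-22 21:45 WWF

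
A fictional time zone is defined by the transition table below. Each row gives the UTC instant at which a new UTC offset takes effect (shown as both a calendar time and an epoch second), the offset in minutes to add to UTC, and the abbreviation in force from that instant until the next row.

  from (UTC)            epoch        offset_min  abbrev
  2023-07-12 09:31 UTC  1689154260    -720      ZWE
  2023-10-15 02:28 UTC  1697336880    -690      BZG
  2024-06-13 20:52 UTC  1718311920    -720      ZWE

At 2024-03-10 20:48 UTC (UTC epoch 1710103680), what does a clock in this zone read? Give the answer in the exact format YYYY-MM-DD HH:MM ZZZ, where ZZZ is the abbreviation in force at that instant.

Query: 2024-03-10 20:48 UTC
Rule 2/3 (BZG, -11:30): 2023-10-15 02:28 UTC ≤ query < 2024-06-13 20:52 UTC
20·60 + 48 - 690 = 558 min
558 = 0·1440 + 558; 558 = 9·60 + 18 → 09:18, same day
→ 2024-03-10 09:18 BZG

2024-03-10 09:18 BZG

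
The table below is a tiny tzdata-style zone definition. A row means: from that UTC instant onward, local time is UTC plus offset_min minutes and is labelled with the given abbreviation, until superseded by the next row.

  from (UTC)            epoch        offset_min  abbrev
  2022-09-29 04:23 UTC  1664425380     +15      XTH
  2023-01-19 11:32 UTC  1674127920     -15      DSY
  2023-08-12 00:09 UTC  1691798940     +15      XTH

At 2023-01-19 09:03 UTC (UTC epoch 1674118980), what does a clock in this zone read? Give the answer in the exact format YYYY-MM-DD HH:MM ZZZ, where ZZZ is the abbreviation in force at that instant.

Query: 2023-01-19 09:03 UTC
Rule 1/3 (XTH, +00:15): 2022-09-29 04:23 UTC ≤ query < 2023-01-19 11:32 UTC
9·60 + 3 + 15 = 558 min
558 = 0·1440 + 558; 558 = 9·60 + 18 → 09:18, same day
→ 2023-01-19 09:18 XTH

2023-01-19 09:18 XTH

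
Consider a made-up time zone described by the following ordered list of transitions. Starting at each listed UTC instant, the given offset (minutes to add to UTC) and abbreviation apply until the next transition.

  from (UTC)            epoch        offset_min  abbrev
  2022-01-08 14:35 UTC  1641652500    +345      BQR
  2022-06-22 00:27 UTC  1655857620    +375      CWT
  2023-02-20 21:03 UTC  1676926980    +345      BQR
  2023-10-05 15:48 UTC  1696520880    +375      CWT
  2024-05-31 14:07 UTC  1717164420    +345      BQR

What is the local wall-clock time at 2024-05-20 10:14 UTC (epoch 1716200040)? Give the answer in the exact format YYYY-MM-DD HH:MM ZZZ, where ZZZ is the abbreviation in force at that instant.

2024-05-20 16:29 CWT

Query: 2024-05-20 10:14 UTC
Rule 4/5 (CWT, +06:15): 2023-10-05 15:48 UTC ≤ query < 2024-05-31 14:07 UTC
10·60 + 14 + 375 = 989 min
989 = 0·1440 + 989; 989 = 16·60 + 29 → 16:29, same day
→ 2024-05-20 16:29 CWT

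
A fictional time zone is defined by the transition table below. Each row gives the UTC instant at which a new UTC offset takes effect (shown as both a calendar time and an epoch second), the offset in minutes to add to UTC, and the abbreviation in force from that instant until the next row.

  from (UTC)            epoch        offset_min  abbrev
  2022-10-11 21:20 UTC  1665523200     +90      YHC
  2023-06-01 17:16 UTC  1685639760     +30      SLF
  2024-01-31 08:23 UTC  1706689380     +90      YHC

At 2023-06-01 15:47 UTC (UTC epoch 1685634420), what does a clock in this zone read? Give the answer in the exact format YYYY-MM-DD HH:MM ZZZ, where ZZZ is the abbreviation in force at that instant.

2023-06-01 17:17 YHC

Query: 2023-06-01 15:47 UTC
Rule 1/3 (YHC, +01:30): 2022-10-11 21:20 UTC ≤ query < 2023-06-01 17:16 UTC
15·60 + 47 + 90 = 1037 min
1037 = 0·1440 + 1037; 1037 = 17·60 + 17 → 17:17, same day
→ 2023-06-01 17:17 YHC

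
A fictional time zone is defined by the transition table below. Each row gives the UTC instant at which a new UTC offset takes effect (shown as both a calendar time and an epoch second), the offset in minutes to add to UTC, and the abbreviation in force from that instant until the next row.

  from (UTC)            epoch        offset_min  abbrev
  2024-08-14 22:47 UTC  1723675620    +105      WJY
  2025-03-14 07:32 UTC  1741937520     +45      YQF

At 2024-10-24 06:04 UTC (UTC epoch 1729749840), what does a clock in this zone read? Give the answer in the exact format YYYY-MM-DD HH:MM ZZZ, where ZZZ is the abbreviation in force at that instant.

Query: 2024-10-24 06:04 UTC
Rule 1/2 (WJY, +01:45): 2024-08-14 22:47 UTC ≤ query < 2025-03-14 07:32 UTC
6·60 + 4 + 105 = 469 min
469 = 0·1440 + 469; 469 = 7·60 + 49 → 07:49, same day
→ 2024-10-24 07:49 WJY

2024-10-24 07:49 WJY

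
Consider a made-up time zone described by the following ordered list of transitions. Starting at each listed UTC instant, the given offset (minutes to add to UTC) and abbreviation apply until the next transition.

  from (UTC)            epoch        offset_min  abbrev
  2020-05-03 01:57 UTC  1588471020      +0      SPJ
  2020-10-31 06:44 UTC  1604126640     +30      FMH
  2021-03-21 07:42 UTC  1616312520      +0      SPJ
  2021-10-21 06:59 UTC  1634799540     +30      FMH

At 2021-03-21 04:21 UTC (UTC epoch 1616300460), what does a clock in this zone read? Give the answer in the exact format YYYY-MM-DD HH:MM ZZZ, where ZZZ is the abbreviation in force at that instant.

2021-03-21 04:51 FMH

Query: 2021-03-21 04:21 UTC
Rule 2/4 (FMH, +00:30): 2020-10-31 06:44 UTC ≤ query < 2021-03-21 07:42 UTC
4·60 + 21 + 30 = 291 min
291 = 0·1440 + 291; 291 = 4·60 + 51 → 04:51, same day
→ 2021-03-21 04:51 FMH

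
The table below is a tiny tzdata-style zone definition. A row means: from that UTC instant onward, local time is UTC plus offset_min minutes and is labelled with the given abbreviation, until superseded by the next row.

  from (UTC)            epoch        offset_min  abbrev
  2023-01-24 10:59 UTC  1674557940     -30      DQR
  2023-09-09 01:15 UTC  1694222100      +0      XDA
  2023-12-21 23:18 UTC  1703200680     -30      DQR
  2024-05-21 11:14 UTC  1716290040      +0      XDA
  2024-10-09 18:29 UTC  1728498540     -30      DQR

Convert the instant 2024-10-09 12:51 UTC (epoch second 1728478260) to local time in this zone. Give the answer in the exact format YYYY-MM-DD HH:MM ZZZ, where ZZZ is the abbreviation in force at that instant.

2024-10-09 12:51 XDA

Query: 2024-10-09 12:51 UTC
Rule 4/5 (XDA, +00:00): 2024-05-21 11:14 UTC ≤ query < 2024-10-09 18:29 UTC
12·60 + 51 + 0 = 771 min
771 = 0·1440 + 771; 771 = 12·60 + 51 → 12:51, same day
→ 2024-10-09 12:51 XDA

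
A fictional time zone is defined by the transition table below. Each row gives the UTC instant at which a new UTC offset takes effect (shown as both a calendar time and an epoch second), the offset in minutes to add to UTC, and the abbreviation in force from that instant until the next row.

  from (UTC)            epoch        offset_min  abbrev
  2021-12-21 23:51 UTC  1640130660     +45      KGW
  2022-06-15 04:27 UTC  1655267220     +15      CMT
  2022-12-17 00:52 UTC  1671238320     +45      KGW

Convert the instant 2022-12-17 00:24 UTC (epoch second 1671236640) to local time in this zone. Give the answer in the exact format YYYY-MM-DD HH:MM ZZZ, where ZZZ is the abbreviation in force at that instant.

2022-12-17 00:39 CMT

Query: 2022-12-17 00:24 UTC
Rule 2/3 (CMT, +00:15): 2022-06-15 04:27 UTC ≤ query < 2022-12-17 00:52 UTC
0·60 + 24 + 15 = 39 min
39 = 0·1440 + 39; 39 = 0·60 + 39 → 00:39, same day
→ 2022-12-17 00:39 CMT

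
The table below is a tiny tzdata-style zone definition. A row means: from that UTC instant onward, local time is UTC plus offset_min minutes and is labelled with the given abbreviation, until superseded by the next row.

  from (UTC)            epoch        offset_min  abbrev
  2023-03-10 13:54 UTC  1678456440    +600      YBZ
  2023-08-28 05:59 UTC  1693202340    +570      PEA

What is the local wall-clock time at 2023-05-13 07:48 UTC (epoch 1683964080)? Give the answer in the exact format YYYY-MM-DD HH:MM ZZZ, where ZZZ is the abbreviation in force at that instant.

2023-05-13 17:48 YBZ

Query: 2023-05-13 07:48 UTC
Rule 1/2 (YBZ, +10:00): 2023-03-10 13:54 UTC ≤ query < 2023-08-28 05:59 UTC
7·60 + 48 + 600 = 1068 min
1068 = 0·1440 + 1068; 1068 = 17·60 + 48 → 17:48, same day
→ 2023-05-13 17:48 YBZ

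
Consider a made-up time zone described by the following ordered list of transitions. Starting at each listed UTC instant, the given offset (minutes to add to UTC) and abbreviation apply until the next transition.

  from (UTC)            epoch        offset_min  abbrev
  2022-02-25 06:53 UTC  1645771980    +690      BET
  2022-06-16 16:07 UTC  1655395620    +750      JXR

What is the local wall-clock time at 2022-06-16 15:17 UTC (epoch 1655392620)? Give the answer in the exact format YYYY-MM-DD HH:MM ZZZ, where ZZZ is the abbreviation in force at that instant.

Query: 2022-06-16 15:17 UTC
Rule 1/2 (BET, +11:30): 2022-02-25 06:53 UTC ≤ query < 2022-06-16 16:07 UTC
15·60 + 17 + 690 = 1607 min
1607 = 1·1440 + 167; 167 = 2·60 + 47 → 02:47, 2022-06-16 + 1 day = 2022-06-17
→ 2022-06-17 02:47 BET

2022-06-17 02:47 BET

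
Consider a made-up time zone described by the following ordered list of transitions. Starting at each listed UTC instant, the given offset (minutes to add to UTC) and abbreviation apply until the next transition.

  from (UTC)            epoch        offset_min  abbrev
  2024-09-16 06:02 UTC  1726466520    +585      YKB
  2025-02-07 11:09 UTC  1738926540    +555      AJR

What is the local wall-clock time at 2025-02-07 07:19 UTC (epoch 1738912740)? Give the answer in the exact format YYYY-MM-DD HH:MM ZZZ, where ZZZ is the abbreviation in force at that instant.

Query: 2025-02-07 07:19 UTC
Rule 1/2 (YKB, +09:45): 2024-09-16 06:02 UTC ≤ query < 2025-02-07 11:09 UTC
7·60 + 19 + 585 = 1024 min
1024 = 0·1440 + 1024; 1024 = 17·60 + 4 → 17:04, same day
→ 2025-02-07 17:04 YKB

2025-02-07 17:04 YKB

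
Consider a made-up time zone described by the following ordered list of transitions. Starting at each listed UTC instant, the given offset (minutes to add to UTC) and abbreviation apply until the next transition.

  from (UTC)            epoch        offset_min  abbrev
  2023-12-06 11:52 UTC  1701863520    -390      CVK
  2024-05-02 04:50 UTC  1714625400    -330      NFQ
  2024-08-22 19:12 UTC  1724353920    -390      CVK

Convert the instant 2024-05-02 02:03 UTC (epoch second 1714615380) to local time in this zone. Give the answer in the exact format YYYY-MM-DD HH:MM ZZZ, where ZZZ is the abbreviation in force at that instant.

2024-05-01 19:33 CVK

Query: 2024-05-02 02:03 UTC
Rule 1/3 (CVK, -06:30): 2023-12-06 11:52 UTC ≤ query < 2024-05-02 04:50 UTC
2·60 + 3 - 390 = -267 min
-267 = -1·1440 + 1173; 1173 = 19·60 + 33 → 19:33, 2024-05-02 - 1 day = 2024-05-01
→ 2024-05-01 19:33 CVK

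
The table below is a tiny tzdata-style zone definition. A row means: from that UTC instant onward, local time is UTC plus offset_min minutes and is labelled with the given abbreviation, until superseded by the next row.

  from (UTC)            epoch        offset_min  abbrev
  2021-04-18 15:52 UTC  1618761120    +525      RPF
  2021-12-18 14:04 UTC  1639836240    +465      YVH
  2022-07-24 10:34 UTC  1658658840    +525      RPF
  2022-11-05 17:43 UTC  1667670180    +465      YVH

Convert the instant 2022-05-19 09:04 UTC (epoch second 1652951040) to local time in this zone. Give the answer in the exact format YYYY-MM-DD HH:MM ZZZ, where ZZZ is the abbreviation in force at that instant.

Query: 2022-05-19 09:04 UTC
Rule 2/4 (YVH, +07:45): 2021-12-18 14:04 UTC ≤ query < 2022-07-24 10:34 UTC
9·60 + 4 + 465 = 1009 min
1009 = 0·1440 + 1009; 1009 = 16·60 + 49 → 16:49, same day
→ 2022-05-19 16:49 YVH

2022-05-19 16:49 YVH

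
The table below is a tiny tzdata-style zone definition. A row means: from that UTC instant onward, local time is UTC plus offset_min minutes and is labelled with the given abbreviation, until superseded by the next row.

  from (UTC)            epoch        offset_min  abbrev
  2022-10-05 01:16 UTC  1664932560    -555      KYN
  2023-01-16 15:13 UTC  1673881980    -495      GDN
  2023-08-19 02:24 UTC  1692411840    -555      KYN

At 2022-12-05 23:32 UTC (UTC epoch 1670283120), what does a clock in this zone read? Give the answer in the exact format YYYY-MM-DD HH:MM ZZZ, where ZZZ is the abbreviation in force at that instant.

2022-12-05 14:17 KYN

Query: 2022-12-05 23:32 UTC
Rule 1/3 (KYN, -09:15): 2022-10-05 01:16 UTC ≤ query < 2023-01-16 15:13 UTC
23·60 + 32 - 555 = 857 min
857 = 0·1440 + 857; 857 = 14·60 + 17 → 14:17, same day
→ 2022-12-05 14:17 KYN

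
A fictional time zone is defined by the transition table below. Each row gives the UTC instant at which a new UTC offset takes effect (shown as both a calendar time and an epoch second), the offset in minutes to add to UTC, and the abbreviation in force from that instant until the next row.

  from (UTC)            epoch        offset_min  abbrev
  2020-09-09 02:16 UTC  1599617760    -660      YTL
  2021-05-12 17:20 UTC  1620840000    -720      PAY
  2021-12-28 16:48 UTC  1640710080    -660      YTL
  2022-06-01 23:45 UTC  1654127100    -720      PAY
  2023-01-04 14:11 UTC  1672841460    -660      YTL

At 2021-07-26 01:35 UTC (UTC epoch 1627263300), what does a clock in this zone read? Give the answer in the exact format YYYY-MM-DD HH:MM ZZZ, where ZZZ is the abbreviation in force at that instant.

2021-07-25 13:35 PAY

Query: 2021-07-26 01:35 UTC
Rule 2/5 (PAY, -12:00): 2021-05-12 17:20 UTC ≤ query < 2021-12-28 16:48 UTC
1·60 + 35 - 720 = -625 min
-625 = -1·1440 + 815; 815 = 13·60 + 35 → 13:35, 2021-07-26 - 1 day = 2021-07-25
→ 2021-07-25 13:35 PAY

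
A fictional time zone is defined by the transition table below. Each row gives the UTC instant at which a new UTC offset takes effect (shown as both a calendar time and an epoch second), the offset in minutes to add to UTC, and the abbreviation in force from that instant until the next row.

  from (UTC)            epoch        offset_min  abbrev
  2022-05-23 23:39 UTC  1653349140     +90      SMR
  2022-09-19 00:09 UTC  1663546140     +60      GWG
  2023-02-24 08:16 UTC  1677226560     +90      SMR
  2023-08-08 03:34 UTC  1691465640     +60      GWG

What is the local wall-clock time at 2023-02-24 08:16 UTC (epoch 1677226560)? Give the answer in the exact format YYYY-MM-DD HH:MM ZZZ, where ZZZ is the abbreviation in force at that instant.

Query: 2023-02-24 08:16 UTC
Rule 3/4 (SMR, +01:30): 2023-02-24 08:16 UTC ≤ query < 2023-08-08 03:34 UTC
8·60 + 16 + 90 = 586 min
586 = 0·1440 + 586; 586 = 9·60 + 46 → 09:46, same day
→ 2023-02-24 09:46 SMR

2023-02-24 09:46 SMR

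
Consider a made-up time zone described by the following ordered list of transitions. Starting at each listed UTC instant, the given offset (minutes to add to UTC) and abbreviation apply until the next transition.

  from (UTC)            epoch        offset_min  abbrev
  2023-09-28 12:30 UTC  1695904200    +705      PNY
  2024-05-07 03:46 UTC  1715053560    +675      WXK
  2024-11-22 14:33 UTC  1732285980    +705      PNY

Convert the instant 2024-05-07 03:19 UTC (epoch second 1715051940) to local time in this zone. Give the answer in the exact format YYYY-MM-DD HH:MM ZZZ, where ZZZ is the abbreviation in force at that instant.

Query: 2024-05-07 03:19 UTC
Rule 1/3 (PNY, +11:45): 2023-09-28 12:30 UTC ≤ query < 2024-05-07 03:46 UTC
3·60 + 19 + 705 = 904 min
904 = 0·1440 + 904; 904 = 15·60 + 4 → 15:04, same day
→ 2024-05-07 15:04 PNY

2024-05-07 15:04 PNY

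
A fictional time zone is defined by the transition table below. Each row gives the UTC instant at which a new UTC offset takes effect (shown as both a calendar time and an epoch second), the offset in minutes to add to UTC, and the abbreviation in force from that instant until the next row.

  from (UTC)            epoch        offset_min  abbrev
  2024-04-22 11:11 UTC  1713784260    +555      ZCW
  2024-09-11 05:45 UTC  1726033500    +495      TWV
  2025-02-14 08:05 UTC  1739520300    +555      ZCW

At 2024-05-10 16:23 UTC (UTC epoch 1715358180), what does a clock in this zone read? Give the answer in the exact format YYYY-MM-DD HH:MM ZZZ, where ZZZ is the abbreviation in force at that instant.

Query: 2024-05-10 16:23 UTC
Rule 1/3 (ZCW, +09:15): 2024-04-22 11:11 UTC ≤ query < 2024-09-11 05:45 UTC
16·60 + 23 + 555 = 1538 min
1538 = 1·1440 + 98; 98 = 1·60 + 38 → 01:38, 2024-05-10 + 1 day = 2024-05-11
→ 2024-05-11 01:38 ZCW

2024-05-11 01:38 ZCW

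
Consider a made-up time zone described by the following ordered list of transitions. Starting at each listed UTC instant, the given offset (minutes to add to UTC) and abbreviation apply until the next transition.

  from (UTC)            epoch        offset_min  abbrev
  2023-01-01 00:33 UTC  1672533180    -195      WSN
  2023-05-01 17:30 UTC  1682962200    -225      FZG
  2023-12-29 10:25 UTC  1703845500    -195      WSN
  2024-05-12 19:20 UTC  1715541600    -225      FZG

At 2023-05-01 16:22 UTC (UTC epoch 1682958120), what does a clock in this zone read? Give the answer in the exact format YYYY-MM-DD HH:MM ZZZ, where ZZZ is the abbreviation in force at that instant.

Query: 2023-05-01 16:22 UTC
Rule 1/4 (WSN, -03:15): 2023-01-01 00:33 UTC ≤ query < 2023-05-01 17:30 UTC
16·60 + 22 - 195 = 787 min
787 = 0·1440 + 787; 787 = 13·60 + 7 → 13:07, same day
→ 2023-05-01 13:07 WSN

2023-05-01 13:07 WSN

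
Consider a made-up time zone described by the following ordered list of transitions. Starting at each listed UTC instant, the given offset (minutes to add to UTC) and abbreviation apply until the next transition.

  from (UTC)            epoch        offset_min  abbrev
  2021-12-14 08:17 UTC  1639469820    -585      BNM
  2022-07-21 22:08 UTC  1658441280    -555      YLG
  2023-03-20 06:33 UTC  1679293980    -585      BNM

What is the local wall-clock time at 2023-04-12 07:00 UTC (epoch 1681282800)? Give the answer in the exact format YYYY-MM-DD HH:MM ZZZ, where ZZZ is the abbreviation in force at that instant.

2023-04-11 21:15 BNM

Query: 2023-04-12 07:00 UTC
Rule 3/3 (BNM, -09:45): 2023-03-20 06:33 UTC ≤ query < +∞
7·60 + 0 - 585 = -165 min
-165 = -1·1440 + 1275; 1275 = 21·60 + 15 → 21:15, 2023-04-12 - 1 day = 2023-04-11
→ 2023-04-11 21:15 BNM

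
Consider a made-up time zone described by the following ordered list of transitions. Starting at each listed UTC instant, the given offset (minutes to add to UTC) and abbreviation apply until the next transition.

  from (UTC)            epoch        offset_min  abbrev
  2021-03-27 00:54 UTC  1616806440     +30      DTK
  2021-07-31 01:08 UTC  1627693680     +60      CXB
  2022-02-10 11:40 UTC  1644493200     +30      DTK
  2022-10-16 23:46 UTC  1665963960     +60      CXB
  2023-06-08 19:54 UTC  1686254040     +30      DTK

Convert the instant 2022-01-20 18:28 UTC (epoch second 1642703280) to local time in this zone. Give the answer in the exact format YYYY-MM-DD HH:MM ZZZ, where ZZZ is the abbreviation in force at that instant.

2022-01-20 19:28 CXB

Query: 2022-01-20 18:28 UTC
Rule 2/5 (CXB, +01:00): 2021-07-31 01:08 UTC ≤ query < 2022-02-10 11:40 UTC
18·60 + 28 + 60 = 1168 min
1168 = 0·1440 + 1168; 1168 = 19·60 + 28 → 19:28, same day
→ 2022-01-20 19:28 CXB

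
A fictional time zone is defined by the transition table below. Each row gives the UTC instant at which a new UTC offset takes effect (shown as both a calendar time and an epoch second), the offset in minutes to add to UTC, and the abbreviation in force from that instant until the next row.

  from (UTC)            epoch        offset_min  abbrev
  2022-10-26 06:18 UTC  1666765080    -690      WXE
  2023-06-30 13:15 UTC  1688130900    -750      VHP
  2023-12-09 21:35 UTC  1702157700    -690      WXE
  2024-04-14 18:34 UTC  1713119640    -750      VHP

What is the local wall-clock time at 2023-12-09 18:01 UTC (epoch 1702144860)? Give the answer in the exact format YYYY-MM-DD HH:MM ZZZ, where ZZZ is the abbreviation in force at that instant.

Query: 2023-12-09 18:01 UTC
Rule 2/4 (VHP, -12:30): 2023-06-30 13:15 UTC ≤ query < 2023-12-09 21:35 UTC
18·60 + 1 - 750 = 331 min
331 = 0·1440 + 331; 331 = 5·60 + 31 → 05:31, same day
→ 2023-12-09 05:31 VHP

2023-12-09 05:31 VHP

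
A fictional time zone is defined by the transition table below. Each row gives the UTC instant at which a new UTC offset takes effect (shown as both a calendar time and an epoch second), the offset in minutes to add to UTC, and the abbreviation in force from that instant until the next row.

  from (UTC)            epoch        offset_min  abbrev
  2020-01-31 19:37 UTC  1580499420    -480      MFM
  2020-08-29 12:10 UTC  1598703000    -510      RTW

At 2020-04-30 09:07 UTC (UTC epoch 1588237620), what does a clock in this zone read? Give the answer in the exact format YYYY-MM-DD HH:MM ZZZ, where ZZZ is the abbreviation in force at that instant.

2020-04-30 01:07 MFM

Query: 2020-04-30 09:07 UTC
Rule 1/2 (MFM, -08:00): 2020-01-31 19:37 UTC ≤ query < 2020-08-29 12:10 UTC
9·60 + 7 - 480 = 67 min
67 = 0·1440 + 67; 67 = 1·60 + 7 → 01:07, same day
→ 2020-04-30 01:07 MFM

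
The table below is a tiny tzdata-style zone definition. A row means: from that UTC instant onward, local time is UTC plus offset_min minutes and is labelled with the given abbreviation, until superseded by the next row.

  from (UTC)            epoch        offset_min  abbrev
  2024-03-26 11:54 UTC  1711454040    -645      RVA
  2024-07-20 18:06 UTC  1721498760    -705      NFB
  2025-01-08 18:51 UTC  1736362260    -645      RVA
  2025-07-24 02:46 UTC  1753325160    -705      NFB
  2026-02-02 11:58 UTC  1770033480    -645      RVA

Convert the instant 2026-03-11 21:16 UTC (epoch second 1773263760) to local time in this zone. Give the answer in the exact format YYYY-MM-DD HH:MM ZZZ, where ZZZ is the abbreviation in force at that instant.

2026-03-11 10:31 RVA

Query: 2026-03-11 21:16 UTC
Rule 5/5 (RVA, -10:45): 2026-02-02 11:58 UTC ≤ query < +∞
21·60 + 16 - 645 = 631 min
631 = 0·1440 + 631; 631 = 10·60 + 31 → 10:31, same day
→ 2026-03-11 10:31 RVA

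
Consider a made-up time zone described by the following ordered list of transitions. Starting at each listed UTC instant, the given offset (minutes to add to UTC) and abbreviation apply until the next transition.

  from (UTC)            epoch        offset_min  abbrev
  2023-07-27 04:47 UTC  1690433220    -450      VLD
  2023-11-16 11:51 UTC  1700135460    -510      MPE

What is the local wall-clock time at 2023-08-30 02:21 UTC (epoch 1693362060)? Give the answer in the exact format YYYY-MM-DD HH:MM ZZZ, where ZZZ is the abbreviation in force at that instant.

2023-08-29 18:51 VLD

Query: 2023-08-30 02:21 UTC
Rule 1/2 (VLD, -07:30): 2023-07-27 04:47 UTC ≤ query < 2023-11-16 11:51 UTC
2·60 + 21 - 450 = -309 min
-309 = -1·1440 + 1131; 1131 = 18·60 + 51 → 18:51, 2023-08-30 - 1 day = 2023-08-29
→ 2023-08-29 18:51 VLD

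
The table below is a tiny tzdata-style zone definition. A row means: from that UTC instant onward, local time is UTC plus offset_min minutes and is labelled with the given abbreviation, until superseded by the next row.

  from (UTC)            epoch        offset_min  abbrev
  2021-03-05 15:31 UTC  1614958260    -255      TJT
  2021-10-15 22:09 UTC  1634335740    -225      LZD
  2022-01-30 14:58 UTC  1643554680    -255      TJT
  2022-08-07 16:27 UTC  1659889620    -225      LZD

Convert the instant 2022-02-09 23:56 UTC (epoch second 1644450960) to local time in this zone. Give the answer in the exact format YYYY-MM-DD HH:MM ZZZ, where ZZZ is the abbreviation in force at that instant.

Query: 2022-02-09 23:56 UTC
Rule 3/4 (TJT, -04:15): 2022-01-30 14:58 UTC ≤ query < 2022-08-07 16:27 UTC
23·60 + 56 - 255 = 1181 min
1181 = 0·1440 + 1181; 1181 = 19·60 + 41 → 19:41, same day
→ 2022-02-09 19:41 TJT

2022-02-09 19:41 TJT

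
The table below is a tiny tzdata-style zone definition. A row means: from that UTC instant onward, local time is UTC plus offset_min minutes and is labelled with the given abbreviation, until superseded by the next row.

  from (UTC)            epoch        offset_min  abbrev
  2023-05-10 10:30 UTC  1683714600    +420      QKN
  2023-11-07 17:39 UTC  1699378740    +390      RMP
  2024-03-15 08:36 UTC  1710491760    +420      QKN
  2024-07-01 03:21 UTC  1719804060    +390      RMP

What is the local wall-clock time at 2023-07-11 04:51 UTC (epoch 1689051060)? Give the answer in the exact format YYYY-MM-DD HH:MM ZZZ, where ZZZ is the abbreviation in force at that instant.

2023-07-11 11:51 QKN

Query: 2023-07-11 04:51 UTC
Rule 1/4 (QKN, +07:00): 2023-05-10 10:30 UTC ≤ query < 2023-11-07 17:39 UTC
4·60 + 51 + 420 = 711 min
711 = 0·1440 + 711; 711 = 11·60 + 51 → 11:51, same day
→ 2023-07-11 11:51 QKN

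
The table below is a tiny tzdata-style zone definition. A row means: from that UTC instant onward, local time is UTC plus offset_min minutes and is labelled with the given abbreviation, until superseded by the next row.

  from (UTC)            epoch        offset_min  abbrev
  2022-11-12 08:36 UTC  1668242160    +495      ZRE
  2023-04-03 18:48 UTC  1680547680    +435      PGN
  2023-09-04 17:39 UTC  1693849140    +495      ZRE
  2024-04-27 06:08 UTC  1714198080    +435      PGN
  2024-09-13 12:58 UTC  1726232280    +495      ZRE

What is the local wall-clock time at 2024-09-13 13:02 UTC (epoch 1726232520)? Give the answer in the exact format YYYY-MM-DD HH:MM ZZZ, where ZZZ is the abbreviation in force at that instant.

Query: 2024-09-13 13:02 UTC
Rule 5/5 (ZRE, +08:15): 2024-09-13 12:58 UTC ≤ query < +∞
13·60 + 2 + 495 = 1277 min
1277 = 0·1440 + 1277; 1277 = 21·60 + 17 → 21:17, same day
→ 2024-09-13 21:17 ZRE

2024-09-13 21:17 ZRE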